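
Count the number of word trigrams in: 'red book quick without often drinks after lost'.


Word trigrams from [8] words:
  Trigram 1: (red book quick)
  Trigram 2: (book quick without)
  Trigram 3: (quick without often)
  Trigram 4: (without often drinks)
  Trigram 5: (often drinks after)
  Trigram 6: (drinks after lost)
Total word trigrams: 8 - 2 = 6

6


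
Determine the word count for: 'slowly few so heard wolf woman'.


Counting words by splitting on spaces:
  Word 1: 'slowly'
  Word 2: 'few'
  Word 3: 'so'
  Word 4: 'heard'
  Word 5: 'wolf'
  Word 6: 'woman'
Total words: 6

6


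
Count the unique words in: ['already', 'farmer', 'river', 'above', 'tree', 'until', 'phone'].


Listing all tokens and tracking unique types:
  Token 1: 'already' -> NEW (unique so far: 1)
  Token 2: 'farmer' -> NEW (unique so far: 2)
  Token 3: 'river' -> NEW (unique so far: 3)
  Token 4: 'above' -> NEW (unique so far: 4)
  Token 5: 'tree' -> NEW (unique so far: 5)
  Token 6: 'until' -> NEW (unique so far: 6)
  Token 7: 'phone' -> NEW (unique so far: 7)
Unique types: ('above', 'already', 'farmer', 'phone', 'river', 'tree', 'until')
Vocabulary size: 7

7


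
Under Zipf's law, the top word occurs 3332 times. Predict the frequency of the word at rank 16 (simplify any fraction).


Zipf's law: freq(rank) = f1 / rank
f1 = 3332, rank = 16
freq = 3332 / 16
GCD(3332, 16) = 4
Simplified: 833/4

833/4


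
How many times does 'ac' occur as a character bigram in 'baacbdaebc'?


Scanning 'baacbdaebc' for bigram 'ac':
  Position 0: 'ba' -> no
  Position 1: 'aa' -> no
  Position 2: 'ac' -> MATCH
  Position 3: 'cb' -> no
  Position 4: 'bd' -> no
  Position 5: 'da' -> no
  Position 6: 'ae' -> no
  Position 7: 'eb' -> no
  Position 8: 'bc' -> no
Total matches: 1

1


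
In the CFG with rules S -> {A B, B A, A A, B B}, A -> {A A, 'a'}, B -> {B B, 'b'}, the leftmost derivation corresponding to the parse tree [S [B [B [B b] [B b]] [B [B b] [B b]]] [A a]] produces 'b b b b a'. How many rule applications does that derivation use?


Every bracketed nonterminal node [X ...] in the tree is produced by exactly one rule application.
Reading the tree off as a leftmost derivation:
  Step 1: S  =>  B A   (applied S -> B A)
  Step 2: B A  =>  B B A   (applied B -> B B)
  Step 3: B B A  =>  B B B A   (applied B -> B B)
  Step 4: B B B A  =>  b B B A   (applied B -> b)
  Step 5: b B B A  =>  b b B A   (applied B -> b)
  Step 6: b b B A  =>  b b B B A   (applied B -> B B)
  Step 7: b b B B A  =>  b b b B A   (applied B -> b)
  Step 8: b b b B A  =>  b b b b A   (applied B -> b)
  Step 9: b b b b A  =>  b b b b a   (applied A -> a)
Final yield: b b b b a
Total rewrite steps: 9

9


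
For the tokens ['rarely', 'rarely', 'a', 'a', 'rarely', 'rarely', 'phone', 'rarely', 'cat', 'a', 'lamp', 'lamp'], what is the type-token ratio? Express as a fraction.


Tokens: 12
Unique types: ('a', 'cat', 'lamp', 'phone', 'rarely') = 5
TTR = 5/12
Already in lowest terms.

5/12


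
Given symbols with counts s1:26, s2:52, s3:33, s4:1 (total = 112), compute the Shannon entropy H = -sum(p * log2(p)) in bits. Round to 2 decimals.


Computing entropy H = -sum(p_i * log2(p_i)):
  s1: p = 26/112 = 0.2321, -p*log2(p) = 0.4891
  s2: p = 52/112 = 0.4643, -p*log2(p) = 0.5139
  s3: p = 33/112 = 0.2946, -p*log2(p) = 0.5194
  s4: p = 1/112 = 0.0089, -p*log2(p) = 0.0608
H = sum of terms = 1.5832
Rounded to 2 decimals: 1.58

1.58


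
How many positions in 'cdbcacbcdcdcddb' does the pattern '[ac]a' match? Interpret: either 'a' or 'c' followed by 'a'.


Pattern: [ac]a means either 'a' or 'c' followed by 'a'.
Scanning 'cdbcacbcdcdcddb' position-by-position:
  Pos 0: window 'cd' -> no
  Pos 1: window 'db' -> no
  Pos 2: window 'bc' -> no
  Pos 3: window 'ca' -> MATCH
  Pos 4: window 'ac' -> no
  Pos 5: window 'cb' -> no
  Pos 6: window 'bc' -> no
  Pos 7: window 'cd' -> no
  Pos 8: window 'dc' -> no
  Pos 9: window 'cd' -> no
  Pos 10: window 'dc' -> no
  Pos 11: window 'cd' -> no
  Pos 12: window 'dd' -> no
  Pos 13: window 'db' -> no
  Pos 14: window 'b' -> no
Total matches: 1

1


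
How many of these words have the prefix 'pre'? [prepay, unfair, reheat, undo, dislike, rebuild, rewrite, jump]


Checking each word for prefix 'pre':
  'prepay' -> YES, starts with 'pre' (count: 1)
  'unfair' -> no (count: 1)
  'reheat' -> no (count: 1)
  'undo' -> no (count: 1)
  'dislike' -> no (count: 1)
  'rebuild' -> no (count: 1)
  'rewrite' -> no (count: 1)
  'jump' -> no (count: 1)
Total with prefix 'pre': 1

1


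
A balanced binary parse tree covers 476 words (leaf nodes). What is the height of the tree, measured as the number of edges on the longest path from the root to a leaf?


In a balanced binary tree with n leaves the deepest leaf is ceil(log2(n)) edges below the root.
log2(476) = 8.8948
ceil(8.8948) = 9
height (edges) = 9

9


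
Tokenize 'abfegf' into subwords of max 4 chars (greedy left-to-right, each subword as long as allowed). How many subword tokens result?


'abfegf' has 6 characters.
Chunking with max size 4:
  Chunk 1: 'abfe' (positions 0-3)
  Chunk 2: 'gf' (positions 4-5)
Total chunks: ceil(6 / 4) = 2

2


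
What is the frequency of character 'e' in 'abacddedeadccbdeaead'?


Scanning 'abacddedeadccbdeaead' for 'e':
  Position 6: 'e' -> MATCH (count: 1)
  Position 8: 'e' -> MATCH (count: 2)
  Position 15: 'e' -> MATCH (count: 3)
  Position 17: 'e' -> MATCH (count: 4)
Total occurrences of 'e': 4

4


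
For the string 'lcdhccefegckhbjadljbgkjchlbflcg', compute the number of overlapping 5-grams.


String 'lcdhccefegckhbjadljbgkjchlbflcg' has length L = 31.
Number of overlapping n-grams = L - n + 1
Substituting: 31 - 5 + 1 = 27

27


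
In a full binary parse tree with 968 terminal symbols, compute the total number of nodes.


Leaf nodes (terminals): 968
Internal nodes = n - 1 = 968 - 1 = 967
Total = leaves + internal = 968 + 967 = 1935

1935


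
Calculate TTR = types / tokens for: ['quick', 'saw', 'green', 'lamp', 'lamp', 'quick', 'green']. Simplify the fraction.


Tokens: 7
Unique types: ('green', 'lamp', 'quick', 'saw') = 4
TTR = 4/7
Already in lowest terms.

4/7


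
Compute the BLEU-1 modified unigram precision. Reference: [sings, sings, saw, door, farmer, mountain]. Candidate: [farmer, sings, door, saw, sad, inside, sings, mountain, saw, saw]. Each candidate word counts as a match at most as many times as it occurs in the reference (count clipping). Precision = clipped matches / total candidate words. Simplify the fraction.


Reference word counts: {'door': 1, 'farmer': 1, 'mountain': 1, 'saw': 1, 'sings': 2}
Checking each candidate word (with clipping):
  'farmer' -> in reference (ref count 1, used 1/1) -> match (matches: 1)
  'sings' -> in reference (ref count 2, used 1/2) -> match (matches: 2)
  'door' -> in reference (ref count 1, used 1/1) -> match (matches: 3)
  'saw' -> in reference (ref count 1, used 1/1) -> match (matches: 4)
  'sad' -> not in reference -> no match (matches: 4)
  'inside' -> not in reference -> no match (matches: 4)
  'sings' -> in reference (ref count 2, used 2/2) -> match (matches: 5)
  'mountain' -> in reference (ref count 1, used 1/1) -> match (matches: 6)
  'saw' -> ref count 1 already used up (1/1) -> clipped, no match (matches: 6)
  'saw' -> ref count 1 already used up (1/1) -> clipped, no match (matches: 6)
Clipped matches: 6, Candidate length: 10
Precision = 6/10 = 3/5

3/5


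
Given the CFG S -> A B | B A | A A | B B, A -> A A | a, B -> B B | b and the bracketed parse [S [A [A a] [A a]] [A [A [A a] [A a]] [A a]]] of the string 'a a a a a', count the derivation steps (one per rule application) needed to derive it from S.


Every bracketed nonterminal node [X ...] in the tree is produced by exactly one rule application.
Reading the tree off as a leftmost derivation:
  Step 1: S  =>  A A   (applied S -> A A)
  Step 2: A A  =>  A A A   (applied A -> A A)
  Step 3: A A A  =>  a A A   (applied A -> a)
  Step 4: a A A  =>  a a A   (applied A -> a)
  Step 5: a a A  =>  a a A A   (applied A -> A A)
  Step 6: a a A A  =>  a a A A A   (applied A -> A A)
  Step 7: a a A A A  =>  a a a A A   (applied A -> a)
  Step 8: a a a A A  =>  a a a a A   (applied A -> a)
  Step 9: a a a a A  =>  a a a a a   (applied A -> a)
Final yield: a a a a a
Total rewrite steps: 9

9


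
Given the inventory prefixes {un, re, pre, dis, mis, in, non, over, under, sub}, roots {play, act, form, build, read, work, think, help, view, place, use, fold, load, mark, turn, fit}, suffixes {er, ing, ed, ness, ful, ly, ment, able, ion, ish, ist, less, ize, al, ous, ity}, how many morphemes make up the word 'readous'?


Segmenting 'readous' against the inventory:
  'read' -> root (morpheme 1)
  'ous' -> suffix (morpheme 2)
Total morphemes: 2

2


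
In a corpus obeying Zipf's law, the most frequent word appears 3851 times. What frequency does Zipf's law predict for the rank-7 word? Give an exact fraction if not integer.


Zipf's law: freq(rank) = f1 / rank
f1 = 3851, rank = 7
freq = 3851 / 7
GCD(3851, 7) = 1
Simplified: 3851/7

3851/7


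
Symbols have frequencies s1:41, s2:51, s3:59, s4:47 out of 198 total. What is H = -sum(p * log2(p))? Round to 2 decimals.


Computing entropy H = -sum(p_i * log2(p_i)):
  s1: p = 41/198 = 0.2071, -p*log2(p) = 0.4704
  s2: p = 51/198 = 0.2576, -p*log2(p) = 0.5041
  s3: p = 59/198 = 0.2980, -p*log2(p) = 0.5205
  s4: p = 47/198 = 0.2374, -p*log2(p) = 0.4925
H = sum of terms = 1.9875
Rounded to 2 decimals: 1.99

1.99


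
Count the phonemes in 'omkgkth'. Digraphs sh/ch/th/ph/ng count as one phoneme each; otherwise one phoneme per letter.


Parsing 'omkgkth' greedily, digraphs first:
  'o' -> vowel phoneme (phonemes so far: 1)
  'm' -> consonant phoneme (phonemes so far: 2)
  'k' -> consonant phoneme (phonemes so far: 3)
  'g' -> consonant phoneme (phonemes so far: 4)
  'k' -> consonant phoneme (phonemes so far: 5)
  'th' -> digraph (1 consonant phoneme) (phonemes so far: 6)
Total phonemes: 6

6


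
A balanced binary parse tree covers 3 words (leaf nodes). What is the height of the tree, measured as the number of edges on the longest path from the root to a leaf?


In a balanced binary tree with n leaves the deepest leaf is ceil(log2(n)) edges below the root.
log2(3) = 1.5850
ceil(1.5850) = 2
height (edges) = 2

2


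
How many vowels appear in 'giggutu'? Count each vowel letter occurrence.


Scanning each character of 'giggutu':
  Position 1: 'g' -> consonant (running count: 0)
  Position 2: 'i' -> vowel (running count: 1)
  Position 3: 'g' -> consonant (running count: 1)
  Position 4: 'g' -> consonant (running count: 1)
  Position 5: 'u' -> vowel (running count: 2)
  Position 6: 't' -> consonant (running count: 2)
  Position 7: 'u' -> vowel (running count: 3)
Total vowels: 3

3


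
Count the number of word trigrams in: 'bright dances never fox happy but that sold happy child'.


Word trigrams from [10] words:
  Trigram 1: (bright dances never)
  Trigram 2: (dances never fox)
  Trigram 3: (never fox happy)
  Trigram 4: (fox happy but)
  Trigram 5: (happy but that)
  Trigram 6: (but that sold)
  Trigram 7: (that sold happy)
  Trigram 8: (sold happy child)
Total word trigrams: 10 - 2 = 8

8


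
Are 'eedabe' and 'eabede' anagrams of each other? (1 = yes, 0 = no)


Sort characters of 'eedabe': 'abdeee'
Sort characters of 'eabede': 'abdeee'
Sorted forms match -> they ARE anagrams
Result: 1

1


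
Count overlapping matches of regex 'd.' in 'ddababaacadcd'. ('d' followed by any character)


Pattern: d. means 'd' followed by any character.
Scanning 'ddababaacadcd' position-by-position:
  Pos 0: window 'dd' -> MATCH
  Pos 1: window 'da' -> MATCH
  Pos 2: window 'ab' -> no
  Pos 3: window 'ba' -> no
  Pos 4: window 'ab' -> no
  Pos 5: window 'ba' -> no
  Pos 6: window 'aa' -> no
  Pos 7: window 'ac' -> no
  Pos 8: window 'ca' -> no
  Pos 9: window 'ad' -> no
  Pos 10: window 'dc' -> MATCH
  Pos 11: window 'cd' -> no
  Pos 12: window 'd' -> no
Total matches: 3

3


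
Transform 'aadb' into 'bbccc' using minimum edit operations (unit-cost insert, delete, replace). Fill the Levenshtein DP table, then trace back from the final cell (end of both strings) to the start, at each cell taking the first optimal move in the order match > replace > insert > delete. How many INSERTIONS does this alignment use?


Edit distance = 5. Backtracking from cell (4, 5) with preference match > replace > insert > delete,
then listing the resulting alignment 'aadb' -> 'bbccc' left to right:
  Step 1: insert 'b' [insertion #1]
  Step 2: replace a->b
  Step 3: replace a->c
  Step 4: replace d->c
  Step 5: replace b->c
Total insertions: 1

1


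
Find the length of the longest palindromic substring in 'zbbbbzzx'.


Scanning 'zbbbbzzx' for palindromic substrings.
Substring at positions 0-5: 'zbbbbz'.
Check: reverse('zbbbbz') = 'zbbbbz' -> palindrome confirmed.
Neighbouring characters ('-' / 'z') break symmetry, so it cannot extend further.
No longer palindromic substring exists; longest length = 6

6


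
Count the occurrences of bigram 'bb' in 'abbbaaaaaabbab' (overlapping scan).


Scanning 'abbbaaaaaabbab' for bigram 'bb':
  Position 0: 'ab' -> no
  Position 1: 'bb' -> MATCH
  Position 2: 'bb' -> MATCH
  Position 3: 'ba' -> no
  Position 4: 'aa' -> no
  Position 5: 'aa' -> no
  Position 6: 'aa' -> no
  Position 7: 'aa' -> no
  Position 8: 'aa' -> no
  Position 9: 'ab' -> no
  Position 10: 'bb' -> MATCH
  Position 11: 'ba' -> no
  Position 12: 'ab' -> no
Total matches: 3

3


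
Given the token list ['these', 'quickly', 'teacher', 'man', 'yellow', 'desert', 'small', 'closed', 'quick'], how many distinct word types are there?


Listing all tokens and tracking unique types:
  Token 1: 'these' -> NEW (unique so far: 1)
  Token 2: 'quickly' -> NEW (unique so far: 2)
  Token 3: 'teacher' -> NEW (unique so far: 3)
  Token 4: 'man' -> NEW (unique so far: 4)
  Token 5: 'yellow' -> NEW (unique so far: 5)
  Token 6: 'desert' -> NEW (unique so far: 6)
  Token 7: 'small' -> NEW (unique so far: 7)
  Token 8: 'closed' -> NEW (unique so far: 8)
  Token 9: 'quick' -> NEW (unique so far: 9)
Unique types: ('closed', 'desert', 'man', 'quick', 'quickly', 'small', 'teacher', 'these', 'yellow')
Vocabulary size: 9

9


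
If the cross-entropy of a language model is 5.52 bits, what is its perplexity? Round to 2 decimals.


Perplexity formula: PP = 2^H
H = 5.52
PP = 2^5.52
Decompose: 2^5.52 = 2^5 * 2^0.52
2^5 = 32, 2^0.52 ~ 1.4339552
PP ~ 32 * 1.4339552 = 45.8865664
Rounded to 2 decimals: 45.89

45.89


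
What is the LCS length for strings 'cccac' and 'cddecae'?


DP table for LCS of 'cccac' and 'cddecae':
       c  d  d  e  c  a  e
    0  0  0  0  0  0  0  0
  c 0  1  1  1  1  1  1  1
  c 0  1  1  1  1  2  2  2
  c 0  1  1  1  1  2  2  2
  a 0  1  1  1  1  2  3  3
  c 0  1  1  1  1  2  3  3
LCS: 'cca'
LCS length = 3

3


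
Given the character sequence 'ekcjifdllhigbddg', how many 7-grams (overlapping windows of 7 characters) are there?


String 'ekcjifdllhigbddg' has length L = 16.
Number of overlapping n-grams = L - n + 1
Substituting: 16 - 7 + 1 = 10

10


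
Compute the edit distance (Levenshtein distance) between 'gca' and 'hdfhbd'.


Building DP table for s1='gca' (len 3) and s2='hdfhbd' (len 6):
       h  d  f  h  b  d
    0  1  2  3  4  5  6
  g 1  1  2  3  4  5  6
  c 2  2  2  3  4  5  6
  a 3  3  3  3  4  5  6
Edit distance = dp[3][6] = 6

6


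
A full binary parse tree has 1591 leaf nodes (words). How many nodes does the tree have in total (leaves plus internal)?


Leaf nodes (terminals): 1591
Internal nodes = n - 1 = 1591 - 1 = 1590
Total = leaves + internal = 1591 + 1590 = 3181

3181


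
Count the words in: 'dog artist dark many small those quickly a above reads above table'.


Counting words by splitting on spaces:
  Word 1: 'dog'
  Word 2: 'artist'
  Word 3: 'dark'
  Word 4: 'many'
  Word 5: 'small'
  Word 6: 'those'
  Word 7: 'quickly'
  Word 8: 'a'
  Word 9: 'above'
  Word 10: 'reads'
  Word 11: 'above'
  Word 12: 'table'
Total words: 12

12


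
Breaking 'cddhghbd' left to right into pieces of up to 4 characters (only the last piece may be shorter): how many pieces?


'cddhghbd' has 8 characters.
Chunking with max size 4:
  Chunk 1: 'cddh' (positions 0-3)
  Chunk 2: 'ghbd' (positions 4-7)
Total chunks: ceil(8 / 4) = 2

2


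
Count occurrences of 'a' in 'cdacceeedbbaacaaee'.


Scanning 'cdacceeedbbaacaaee' for 'a':
  Position 2: 'a' -> MATCH (count: 1)
  Position 11: 'a' -> MATCH (count: 2)
  Position 12: 'a' -> MATCH (count: 3)
  Position 14: 'a' -> MATCH (count: 4)
  Position 15: 'a' -> MATCH (count: 5)
Total occurrences of 'a': 5

5


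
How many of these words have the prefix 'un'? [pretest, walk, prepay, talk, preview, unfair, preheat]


Checking each word for prefix 'un':
  'pretest' -> no (count: 0)
  'walk' -> no (count: 0)
  'prepay' -> no (count: 0)
  'talk' -> no (count: 0)
  'preview' -> no (count: 0)
  'unfair' -> YES, starts with 'un' (count: 1)
  'preheat' -> no (count: 1)
Total with prefix 'un': 1

1


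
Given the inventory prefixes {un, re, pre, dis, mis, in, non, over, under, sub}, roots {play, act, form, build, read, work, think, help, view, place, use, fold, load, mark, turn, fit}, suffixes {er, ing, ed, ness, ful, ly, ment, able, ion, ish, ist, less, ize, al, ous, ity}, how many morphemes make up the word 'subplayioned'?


Segmenting 'subplayioned' against the inventory:
  'sub' -> prefix (morpheme 1)
  'play' -> root (morpheme 2)
  'ion' -> suffix (morpheme 3)
  'ed' -> suffix (morpheme 4)
Total morphemes: 4

4


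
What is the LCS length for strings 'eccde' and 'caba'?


DP table for LCS of 'eccde' and 'caba':
       c  a  b  a
    0  0  0  0  0
  e 0  0  0  0  0
  c 0  1  1  1  1
  c 0  1  1  1  1
  d 0  1  1  1  1
  e 0  1  1  1  1
LCS: 'c'
LCS length = 1

1


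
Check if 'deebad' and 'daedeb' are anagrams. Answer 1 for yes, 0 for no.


Sort characters of 'deebad': 'abddee'
Sort characters of 'daedeb': 'abddee'
Sorted forms match -> they ARE anagrams
Result: 1

1


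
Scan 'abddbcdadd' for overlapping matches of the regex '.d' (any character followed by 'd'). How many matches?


Pattern: .d means any character followed by 'd'.
Scanning 'abddbcdadd' position-by-position:
  Pos 0: window 'ab' -> no
  Pos 1: window 'bd' -> MATCH
  Pos 2: window 'dd' -> MATCH
  Pos 3: window 'db' -> no
  Pos 4: window 'bc' -> no
  Pos 5: window 'cd' -> MATCH
  Pos 6: window 'da' -> no
  Pos 7: window 'ad' -> MATCH
  Pos 8: window 'dd' -> MATCH
  Pos 9: window 'd' -> no
Total matches: 5

5


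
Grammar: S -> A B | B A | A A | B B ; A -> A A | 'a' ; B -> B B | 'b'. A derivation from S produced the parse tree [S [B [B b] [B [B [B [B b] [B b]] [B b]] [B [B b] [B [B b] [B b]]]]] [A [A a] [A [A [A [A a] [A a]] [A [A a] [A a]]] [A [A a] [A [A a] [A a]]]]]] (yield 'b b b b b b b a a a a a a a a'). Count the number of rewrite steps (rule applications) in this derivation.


Every bracketed nonterminal node [X ...] in the tree is produced by exactly one rule application.
Reading the tree off as a leftmost derivation:
  Step 1: S  =>  B A   (applied S -> B A)
  Step 2: B A  =>  B B A   (applied B -> B B)
  Step 3: B B A  =>  b B A   (applied B -> b)
  Step 4: b B A  =>  b B B A   (applied B -> B B)
  Step 5: b B B A  =>  b B B B A   (applied B -> B B)
  Step 6: b B B B A  =>  b B B B B A   (applied B -> B B)
  Step 7: b B B B B A  =>  b b B B B A   (applied B -> b)
  Step 8: b b B B B A  =>  b b b B B A   (applied B -> b)
  Step 9: b b b B B A  =>  b b b b B A   (applied B -> b)
  Step 10: b b b b B A  =>  b b b b B B A   (applied B -> B B)
  Step 11: b b b b B B A  =>  b b b b b B A   (applied B -> b)
  Step 12: b b b b b B A  =>  b b b b b B B A   (applied B -> B B)
  Step 13: b b b b b B B A  =>  b b b b b b B A   (applied B -> b)
  Step 14: b b b b b b B A  =>  b b b b b b b A   (applied B -> b)
  Step 15: b b b b b b b A  =>  b b b b b b b A A   (applied A -> A A)
  Step 16: b b b b b b b A A  =>  b b b b b b b a A   (applied A -> a)
  Step 17: b b b b b b b a A  =>  b b b b b b b a A A   (applied A -> A A)
  Step 18: b b b b b b b a A A  =>  b b b b b b b a A A A   (applied A -> A A)
  Step 19: b b b b b b b a A A A  =>  b b b b b b b a A A A A   (applied A -> A A)
  Step 20: b b b b b b b a A A A A  =>  b b b b b b b a a A A A   (applied A -> a)
  Step 21: b b b b b b b a a A A A  =>  b b b b b b b a a a A A   (applied A -> a)
  Step 22: b b b b b b b a a a A A  =>  b b b b b b b a a a A A A   (applied A -> A A)
  Step 23: b b b b b b b a a a A A A  =>  b b b b b b b a a a a A A   (applied A -> a)
  Step 24: b b b b b b b a a a a A A  =>  b b b b b b b a a a a a A   (applied A -> a)
  Step 25: b b b b b b b a a a a a A  =>  b b b b b b b a a a a a A A   (applied A -> A A)
  Step 26: b b b b b b b a a a a a A A  =>  b b b b b b b a a a a a a A   (applied A -> a)
  Step 27: b b b b b b b a a a a a a A  =>  b b b b b b b a a a a a a A A   (applied A -> A A)
  Step 28: b b b b b b b a a a a a a A A  =>  b b b b b b b a a a a a a a A   (applied A -> a)
  Step 29: b b b b b b b a a a a a a a A  =>  b b b b b b b a a a a a a a a   (applied A -> a)
Final yield: b b b b b b b a a a a a a a a
Total rewrite steps: 29

29


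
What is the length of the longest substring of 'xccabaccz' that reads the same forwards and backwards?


Scanning 'xccabaccz' for palindromic substrings.
Substring at positions 1-7: 'ccabacc'.
Check: reverse('ccabacc') = 'ccabacc' -> palindrome confirmed.
Neighbouring characters ('x' / 'z') break symmetry, so it cannot extend further.
No longer palindromic substring exists; longest length = 7

7


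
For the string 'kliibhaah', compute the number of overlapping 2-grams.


String 'kliibhaah' has length L = 9.
Number of overlapping n-grams = L - n + 1
Substituting: 9 - 2 + 1 = 8

8


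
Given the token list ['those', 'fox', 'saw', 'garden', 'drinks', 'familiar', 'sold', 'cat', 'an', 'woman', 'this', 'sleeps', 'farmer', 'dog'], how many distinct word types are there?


Listing all tokens and tracking unique types:
  Token 1: 'those' -> NEW (unique so far: 1)
  Token 2: 'fox' -> NEW (unique so far: 2)
  Token 3: 'saw' -> NEW (unique so far: 3)
  Token 4: 'garden' -> NEW (unique so far: 4)
  Token 5: 'drinks' -> NEW (unique so far: 5)
  Token 6: 'familiar' -> NEW (unique so far: 6)
  Token 7: 'sold' -> NEW (unique so far: 7)
  Token 8: 'cat' -> NEW (unique so far: 8)
  Token 9: 'an' -> NEW (unique so far: 9)
  Token 10: 'woman' -> NEW (unique so far: 10)
  Token 11: 'this' -> NEW (unique so far: 11)
  Token 12: 'sleeps' -> NEW (unique so far: 12)
  Token 13: 'farmer' -> NEW (unique so far: 13)
  Token 14: 'dog' -> NEW (unique so far: 14)
Unique types: ('an', 'cat', 'dog', 'drinks', 'familiar', 'farmer', 'fox', 'garden', 'saw', 'sleeps', 'sold', 'this', 'those', 'woman')
Vocabulary size: 14

14


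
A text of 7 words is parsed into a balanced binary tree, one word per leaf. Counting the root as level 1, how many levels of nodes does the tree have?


In a balanced binary tree with n leaves the deepest leaf is ceil(log2(n)) edges below the root,
so counting node levels inclusive of root and leaves gives ceil(log2(n)) + 1 levels.
log2(7) = 2.8074
ceil(2.8074) = 3
levels = 3 + 1 = 4

4


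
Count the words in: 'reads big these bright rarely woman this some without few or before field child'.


Counting words by splitting on spaces:
  Word 1: 'reads'
  Word 2: 'big'
  Word 3: 'these'
  Word 4: 'bright'
  Word 5: 'rarely'
  Word 6: 'woman'
  Word 7: 'this'
  Word 8: 'some'
  Word 9: 'without'
  Word 10: 'few'
  Word 11: 'or'
  Word 12: 'before'
  Word 13: 'field'
  Word 14: 'child'
Total words: 14

14


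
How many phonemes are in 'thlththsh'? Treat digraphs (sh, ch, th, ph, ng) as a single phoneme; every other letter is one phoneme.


Parsing 'thlththsh' greedily, digraphs first:
  'th' -> digraph (1 consonant phoneme) (phonemes so far: 1)
  'l' -> consonant phoneme (phonemes so far: 2)
  'th' -> digraph (1 consonant phoneme) (phonemes so far: 3)
  'th' -> digraph (1 consonant phoneme) (phonemes so far: 4)
  'sh' -> digraph (1 consonant phoneme) (phonemes so far: 5)
Total phonemes: 5

5


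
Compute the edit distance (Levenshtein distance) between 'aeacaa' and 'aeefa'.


Building DP table for s1='aeacaa' (len 6) and s2='aeefa' (len 5):
       a  e  e  f  a
    0  1  2  3  4  5
  a 1  0  1  2  3  4
  e 2  1  0  1  2  3
  a 3  2  1  1  2  2
  c 4  3  2  2  2  3
  a 5  4  3  3  3  2
  a 6  5  4  4  4  3
Edit distance = dp[6][5] = 3

3


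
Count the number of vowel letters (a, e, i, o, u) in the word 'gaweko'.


Scanning each character of 'gaweko':
  Position 1: 'g' -> consonant (running count: 0)
  Position 2: 'a' -> vowel (running count: 1)
  Position 3: 'w' -> consonant (running count: 1)
  Position 4: 'e' -> vowel (running count: 2)
  Position 5: 'k' -> consonant (running count: 2)
  Position 6: 'o' -> vowel (running count: 3)
Total vowels: 3

3


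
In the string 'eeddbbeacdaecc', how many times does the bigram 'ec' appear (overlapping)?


Scanning 'eeddbbeacdaecc' for bigram 'ec':
  Position 0: 'ee' -> no
  Position 1: 'ed' -> no
  Position 2: 'dd' -> no
  Position 3: 'db' -> no
  Position 4: 'bb' -> no
  Position 5: 'be' -> no
  Position 6: 'ea' -> no
  Position 7: 'ac' -> no
  Position 8: 'cd' -> no
  Position 9: 'da' -> no
  Position 10: 'ae' -> no
  Position 11: 'ec' -> MATCH
  Position 12: 'cc' -> no
Total matches: 1

1


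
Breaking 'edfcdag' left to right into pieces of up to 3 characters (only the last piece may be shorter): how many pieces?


'edfcdag' has 7 characters.
Chunking with max size 3:
  Chunk 1: 'edf' (positions 0-2)
  Chunk 2: 'cda' (positions 3-5)
  Chunk 3: 'g' (positions 6-6)
Total chunks: ceil(7 / 3) = 3

3


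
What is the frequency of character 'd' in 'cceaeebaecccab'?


Scanning 'cceaeebaecccab' for 'd':
  No matches found.
Total occurrences of 'd': 0

0


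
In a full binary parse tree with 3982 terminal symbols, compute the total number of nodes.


Leaf nodes (terminals): 3982
Internal nodes = n - 1 = 3982 - 1 = 3981
Total = leaves + internal = 3982 + 3981 = 7963

7963


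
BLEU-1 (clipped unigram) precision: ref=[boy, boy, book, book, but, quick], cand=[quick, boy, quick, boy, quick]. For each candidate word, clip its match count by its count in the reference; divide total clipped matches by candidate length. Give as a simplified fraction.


Reference word counts: {'book': 2, 'boy': 2, 'but': 1, 'quick': 1}
Checking each candidate word (with clipping):
  'quick' -> in reference (ref count 1, used 1/1) -> match (matches: 1)
  'boy' -> in reference (ref count 2, used 1/2) -> match (matches: 2)
  'quick' -> ref count 1 already used up (1/1) -> clipped, no match (matches: 2)
  'boy' -> in reference (ref count 2, used 2/2) -> match (matches: 3)
  'quick' -> ref count 1 already used up (1/1) -> clipped, no match (matches: 3)
Clipped matches: 3, Candidate length: 5
Precision = 3/5

3/5


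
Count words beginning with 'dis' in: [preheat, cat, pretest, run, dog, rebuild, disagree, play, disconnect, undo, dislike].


Checking each word for prefix 'dis':
  'preheat' -> no (count: 0)
  'cat' -> no (count: 0)
  'pretest' -> no (count: 0)
  'run' -> no (count: 0)
  'dog' -> no (count: 0)
  'rebuild' -> no (count: 0)
  'disagree' -> YES, starts with 'dis' (count: 1)
  'play' -> no (count: 1)
  'disconnect' -> YES, starts with 'dis' (count: 2)
  'undo' -> no (count: 2)
  'dislike' -> YES, starts with 'dis' (count: 3)
Total with prefix 'dis': 3

3


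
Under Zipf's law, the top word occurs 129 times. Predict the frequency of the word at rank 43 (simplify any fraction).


Zipf's law: freq(rank) = f1 / rank
f1 = 129, rank = 43
freq = 129 / 43
= 3

3


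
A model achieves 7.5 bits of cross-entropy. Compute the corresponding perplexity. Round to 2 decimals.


Perplexity formula: PP = 2^H
H = 7.5
PP = 2^7.5
Decompose: 2^7.5 = 2^7 * 2^0.5 = 2^7 * sqrt(2)
2^7 = 128, sqrt(2) ~ 1.4142136
PP ~ 128 * 1.4142136 = 181.0193408
Rounded to 2 decimals: 181.02

181.02


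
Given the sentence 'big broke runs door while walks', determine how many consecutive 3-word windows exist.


Word trigrams from [6] words:
  Trigram 1: (big broke runs)
  Trigram 2: (broke runs door)
  Trigram 3: (runs door while)
  Trigram 4: (door while walks)
Total word trigrams: 6 - 2 = 4

4


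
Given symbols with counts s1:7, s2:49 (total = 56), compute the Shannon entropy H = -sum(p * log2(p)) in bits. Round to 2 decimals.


Computing entropy H = -sum(p_i * log2(p_i)):
  s1: p = 7/56 = 0.1250, -p*log2(p) = 0.3750
  s2: p = 49/56 = 0.8750, -p*log2(p) = 0.1686
H = sum of terms = 0.5436
Rounded to 2 decimals: 0.54

0.54


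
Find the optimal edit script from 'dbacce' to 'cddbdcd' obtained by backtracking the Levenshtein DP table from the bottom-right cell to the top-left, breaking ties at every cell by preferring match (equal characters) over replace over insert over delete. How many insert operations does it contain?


Edit distance = 5. Backtracking from cell (6, 7) with preference match > replace > insert > delete,
then listing the resulting alignment 'dbacce' -> 'cddbdcd' left to right:
  Step 1: insert 'c' [insertion #1]
  Step 2: keep 'd'
  Step 3: replace b->d
  Step 4: replace a->b
  Step 5: replace c->d
  Step 6: keep 'c'
  Step 7: replace e->d
Total insertions: 1

1


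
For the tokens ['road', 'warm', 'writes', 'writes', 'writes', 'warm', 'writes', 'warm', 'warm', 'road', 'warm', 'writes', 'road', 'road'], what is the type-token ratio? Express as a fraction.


Tokens: 14
Unique types: ('road', 'warm', 'writes') = 3
TTR = 3/14
Already in lowest terms.

3/14


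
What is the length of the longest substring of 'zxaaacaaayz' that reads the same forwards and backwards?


Scanning 'zxaaacaaayz' for palindromic substrings.
Substring at positions 2-8: 'aaacaaa'.
Check: reverse('aaacaaa') = 'aaacaaa' -> palindrome confirmed.
Neighbouring characters ('x' / 'y') break symmetry, so it cannot extend further.
No longer palindromic substring exists; longest length = 7

7


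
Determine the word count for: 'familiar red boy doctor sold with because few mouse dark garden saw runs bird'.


Counting words by splitting on spaces:
  Word 1: 'familiar'
  Word 2: 'red'
  Word 3: 'boy'
  Word 4: 'doctor'
  Word 5: 'sold'
  Word 6: 'with'
  Word 7: 'because'
  Word 8: 'few'
  Word 9: 'mouse'
  Word 10: 'dark'
  Word 11: 'garden'
  Word 12: 'saw'
  Word 13: 'runs'
  Word 14: 'bird'
Total words: 14

14


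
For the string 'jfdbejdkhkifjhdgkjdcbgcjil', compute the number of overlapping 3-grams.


String 'jfdbejdkhkifjhdgkjdcbgcjil' has length L = 26.
Number of overlapping n-grams = L - n + 1
Substituting: 26 - 3 + 1 = 24

24


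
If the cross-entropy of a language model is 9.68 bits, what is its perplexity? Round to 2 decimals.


Perplexity formula: PP = 2^H
H = 9.68
PP = 2^9.68
Decompose: 2^9.68 = 2^9 * 2^0.68
2^9 = 512, 2^0.68 ~ 1.6021398
PP ~ 512 * 1.6021398 = 820.2955776
Rounded to 2 decimals: 820.30

820.30


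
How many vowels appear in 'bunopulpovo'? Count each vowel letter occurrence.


Scanning each character of 'bunopulpovo':
  Position 1: 'b' -> consonant (running count: 0)
  Position 2: 'u' -> vowel (running count: 1)
  Position 3: 'n' -> consonant (running count: 1)
  Position 4: 'o' -> vowel (running count: 2)
  Position 5: 'p' -> consonant (running count: 2)
  Position 6: 'u' -> vowel (running count: 3)
  Position 7: 'l' -> consonant (running count: 3)
  Position 8: 'p' -> consonant (running count: 3)
  Position 9: 'o' -> vowel (running count: 4)
  Position 10: 'v' -> consonant (running count: 4)
  Position 11: 'o' -> vowel (running count: 5)
Total vowels: 5

5


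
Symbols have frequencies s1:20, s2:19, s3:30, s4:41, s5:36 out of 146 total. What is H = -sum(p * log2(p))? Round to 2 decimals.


Computing entropy H = -sum(p_i * log2(p_i)):
  s1: p = 20/146 = 0.1370, -p*log2(p) = 0.3929
  s2: p = 19/146 = 0.1301, -p*log2(p) = 0.3828
  s3: p = 30/146 = 0.2055, -p*log2(p) = 0.4691
  s4: p = 41/146 = 0.2808, -p*log2(p) = 0.5145
  s5: p = 36/146 = 0.2466, -p*log2(p) = 0.4981
H = sum of terms = 2.2574
Rounded to 2 decimals: 2.26

2.26


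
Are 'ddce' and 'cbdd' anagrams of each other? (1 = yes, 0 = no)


Sort characters of 'ddce': 'cdde'
Sort characters of 'cbdd': 'bcdd'
Sorted forms differ -> they are NOT anagrams
Result: 0

0


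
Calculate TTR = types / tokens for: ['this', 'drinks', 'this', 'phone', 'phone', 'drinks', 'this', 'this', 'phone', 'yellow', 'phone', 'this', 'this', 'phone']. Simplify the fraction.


Tokens: 14
Unique types: ('drinks', 'phone', 'this', 'yellow') = 4
TTR = 4/14
Simplify: divide both by 2 -> 2/7
TTR = 2/7

2/7


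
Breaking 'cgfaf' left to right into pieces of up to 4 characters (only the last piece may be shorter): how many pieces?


'cgfaf' has 5 characters.
Chunking with max size 4:
  Chunk 1: 'cgfa' (positions 0-3)
  Chunk 2: 'f' (positions 4-4)
Total chunks: ceil(5 / 4) = 2

2


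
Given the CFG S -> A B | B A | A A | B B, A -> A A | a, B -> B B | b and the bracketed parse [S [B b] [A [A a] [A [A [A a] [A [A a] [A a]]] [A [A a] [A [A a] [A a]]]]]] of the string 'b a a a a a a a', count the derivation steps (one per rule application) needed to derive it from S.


Every bracketed nonterminal node [X ...] in the tree is produced by exactly one rule application.
Reading the tree off as a leftmost derivation:
  Step 1: S  =>  B A   (applied S -> B A)
  Step 2: B A  =>  b A   (applied B -> b)
  Step 3: b A  =>  b A A   (applied A -> A A)
  Step 4: b A A  =>  b a A   (applied A -> a)
  Step 5: b a A  =>  b a A A   (applied A -> A A)
  Step 6: b a A A  =>  b a A A A   (applied A -> A A)
  Step 7: b a A A A  =>  b a a A A   (applied A -> a)
  Step 8: b a a A A  =>  b a a A A A   (applied A -> A A)
  Step 9: b a a A A A  =>  b a a a A A   (applied A -> a)
  Step 10: b a a a A A  =>  b a a a a A   (applied A -> a)
  Step 11: b a a a a A  =>  b a a a a A A   (applied A -> A A)
  Step 12: b a a a a A A  =>  b a a a a a A   (applied A -> a)
  Step 13: b a a a a a A  =>  b a a a a a A A   (applied A -> A A)
  Step 14: b a a a a a A A  =>  b a a a a a a A   (applied A -> a)
  Step 15: b a a a a a a A  =>  b a a a a a a a   (applied A -> a)
Final yield: b a a a a a a a
Total rewrite steps: 15

15


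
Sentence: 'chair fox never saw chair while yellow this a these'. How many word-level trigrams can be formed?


Word trigrams from [10] words:
  Trigram 1: (chair fox never)
  Trigram 2: (fox never saw)
  Trigram 3: (never saw chair)
  Trigram 4: (saw chair while)
  Trigram 5: (chair while yellow)
  Trigram 6: (while yellow this)
  Trigram 7: (yellow this a)
  Trigram 8: (this a these)
Total word trigrams: 10 - 2 = 8

8


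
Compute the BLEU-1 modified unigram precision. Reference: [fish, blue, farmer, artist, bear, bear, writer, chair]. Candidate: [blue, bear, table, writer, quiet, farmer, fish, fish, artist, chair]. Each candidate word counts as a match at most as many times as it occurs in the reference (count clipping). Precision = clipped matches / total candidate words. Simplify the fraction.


Reference word counts: {'artist': 1, 'bear': 2, 'blue': 1, 'chair': 1, 'farmer': 1, 'fish': 1, 'writer': 1}
Checking each candidate word (with clipping):
  'blue' -> in reference (ref count 1, used 1/1) -> match (matches: 1)
  'bear' -> in reference (ref count 2, used 1/2) -> match (matches: 2)
  'table' -> not in reference -> no match (matches: 2)
  'writer' -> in reference (ref count 1, used 1/1) -> match (matches: 3)
  'quiet' -> not in reference -> no match (matches: 3)
  'farmer' -> in reference (ref count 1, used 1/1) -> match (matches: 4)
  'fish' -> in reference (ref count 1, used 1/1) -> match (matches: 5)
  'fish' -> ref count 1 already used up (1/1) -> clipped, no match (matches: 5)
  'artist' -> in reference (ref count 1, used 1/1) -> match (matches: 6)
  'chair' -> in reference (ref count 1, used 1/1) -> match (matches: 7)
Clipped matches: 7, Candidate length: 10
Precision = 7/10

7/10


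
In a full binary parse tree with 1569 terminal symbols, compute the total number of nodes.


Leaf nodes (terminals): 1569
Internal nodes = n - 1 = 1569 - 1 = 1568
Total = leaves + internal = 1569 + 1568 = 3137

3137


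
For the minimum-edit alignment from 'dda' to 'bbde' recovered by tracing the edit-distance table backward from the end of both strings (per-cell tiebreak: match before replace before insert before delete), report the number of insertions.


Edit distance = 3. Backtracking from cell (3, 4) with preference match > replace > insert > delete,
then listing the resulting alignment 'dda' -> 'bbde' left to right:
  Step 1: insert 'b' [insertion #1]
  Step 2: replace d->b
  Step 3: keep 'd'
  Step 4: replace a->e
Total insertions: 1

1


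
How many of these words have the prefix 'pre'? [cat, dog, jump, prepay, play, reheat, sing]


Checking each word for prefix 'pre':
  'cat' -> no (count: 0)
  'dog' -> no (count: 0)
  'jump' -> no (count: 0)
  'prepay' -> YES, starts with 'pre' (count: 1)
  'play' -> no (count: 1)
  'reheat' -> no (count: 1)
  'sing' -> no (count: 1)
Total with prefix 'pre': 1

1


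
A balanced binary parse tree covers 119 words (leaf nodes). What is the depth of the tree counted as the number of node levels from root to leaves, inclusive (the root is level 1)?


In a balanced binary tree with n leaves the deepest leaf is ceil(log2(n)) edges below the root,
so counting node levels inclusive of root and leaves gives ceil(log2(n)) + 1 levels.
log2(119) = 6.8948
ceil(6.8948) = 7
levels = 7 + 1 = 8

8


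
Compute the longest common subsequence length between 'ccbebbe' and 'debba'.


DP table for LCS of 'ccbebbe' and 'debba':
       d  e  b  b  a
    0  0  0  0  0  0
  c 0  0  0  0  0  0
  c 0  0  0  0  0  0
  b 0  0  0  1  1  1
  e 0  0  1  1  1  1
  b 0  0  1  2  2  2
  b 0  0  1  2  3  3
  e 0  0  1  2  3  3
LCS: 'ebb'
LCS length = 3

3


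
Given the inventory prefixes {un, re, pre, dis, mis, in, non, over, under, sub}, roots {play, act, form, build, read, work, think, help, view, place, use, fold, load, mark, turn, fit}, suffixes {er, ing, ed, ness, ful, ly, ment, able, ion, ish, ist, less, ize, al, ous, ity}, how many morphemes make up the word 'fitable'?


Segmenting 'fitable' against the inventory:
  'fit' -> root (morpheme 1)
  'able' -> suffix (morpheme 2)
Total morphemes: 2

2


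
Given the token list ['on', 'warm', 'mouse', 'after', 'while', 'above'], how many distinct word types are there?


Listing all tokens and tracking unique types:
  Token 1: 'on' -> NEW (unique so far: 1)
  Token 2: 'warm' -> NEW (unique so far: 2)
  Token 3: 'mouse' -> NEW (unique so far: 3)
  Token 4: 'after' -> NEW (unique so far: 4)
  Token 5: 'while' -> NEW (unique so far: 5)
  Token 6: 'above' -> NEW (unique so far: 6)
Unique types: ('above', 'after', 'mouse', 'on', 'warm', 'while')
Vocabulary size: 6

6


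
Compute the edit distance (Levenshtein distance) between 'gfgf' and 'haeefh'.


Building DP table for s1='gfgf' (len 4) and s2='haeefh' (len 6):
       h  a  e  e  f  h
    0  1  2  3  4  5  6
  g 1  1  2  3  4  5  6
  f 2  2  2  3  4  4  5
  g 3  3  3  3  4  5  5
  f 4  4  4  4  4  4  5
Edit distance = dp[4][6] = 5

5


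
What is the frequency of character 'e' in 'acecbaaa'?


Scanning 'acecbaaa' for 'e':
  Position 2: 'e' -> MATCH (count: 1)
Total occurrences of 'e': 1

1


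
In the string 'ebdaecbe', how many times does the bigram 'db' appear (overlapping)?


Scanning 'ebdaecbe' for bigram 'db':
  Position 0: 'eb' -> no
  Position 1: 'bd' -> no
  Position 2: 'da' -> no
  Position 3: 'ae' -> no
  Position 4: 'ec' -> no
  Position 5: 'cb' -> no
  Position 6: 'be' -> no
Total matches: 0

0


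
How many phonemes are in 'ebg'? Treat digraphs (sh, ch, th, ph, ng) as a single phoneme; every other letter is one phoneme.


Parsing 'ebg' greedily, digraphs first:
  'e' -> vowel phoneme (phonemes so far: 1)
  'b' -> consonant phoneme (phonemes so far: 2)
  'g' -> consonant phoneme (phonemes so far: 3)
Total phonemes: 3

3
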